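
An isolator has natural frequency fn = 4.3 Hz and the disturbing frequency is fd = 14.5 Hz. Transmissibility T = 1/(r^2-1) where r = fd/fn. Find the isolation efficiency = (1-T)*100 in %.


r = 14.5 / 4.3 = 3.37209
r^2 - 1 = 3.37209^2 - 1 = 10.371
T = 1/10.371 = 0.0964227
Efficiency = (1 - 0.0964227)*100 = 90.358 %


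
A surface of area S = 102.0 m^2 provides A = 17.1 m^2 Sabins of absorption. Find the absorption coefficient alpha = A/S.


Absorption coefficient = absorbed power / incident power
alpha = A / S = 17.1 / 102.0 = 0.16765


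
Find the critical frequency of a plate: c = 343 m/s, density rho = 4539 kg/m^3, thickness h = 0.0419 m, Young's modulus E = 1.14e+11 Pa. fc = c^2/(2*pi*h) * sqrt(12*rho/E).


12*rho/E = 12*4539/1.14e+11 = 4.77789e-07
sqrt(12*rho/E) = sqrt(4.77789e-07) = 0.000691223
c^2/(2*pi*h) = 343^2/(2*pi*0.0419) = 446884
fc = 446884 * 0.000691223 = 308.9 Hz


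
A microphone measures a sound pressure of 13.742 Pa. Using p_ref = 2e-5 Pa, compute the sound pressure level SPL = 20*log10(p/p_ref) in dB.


p / p_ref = 13.742 / 2e-5 = 687100
SPL = 20 * log10(687100) = 116.74 dB


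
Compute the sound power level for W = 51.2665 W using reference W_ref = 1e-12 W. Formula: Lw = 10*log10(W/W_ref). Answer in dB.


W / W_ref = 51.2665 / 1e-12 = 5.12665e+13
Lw = 10 * log10(5.12665e+13) = 137.1 dB


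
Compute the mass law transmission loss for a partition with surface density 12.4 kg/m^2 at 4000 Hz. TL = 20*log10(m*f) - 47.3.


m * f = 12.4 * 4000 = 49600
20*log10(49600) = 93.9096 dB
TL = 93.9096 - 47.3 = 46.61 dB


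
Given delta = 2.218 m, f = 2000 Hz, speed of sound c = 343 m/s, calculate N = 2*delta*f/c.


N = 2*delta*f/c = 2*delta/lambda, where lambda = c/f
lambda = 343 / 2000 = 0.1715 m
N = 2 * 2.218 / 0.1715 = 25.866


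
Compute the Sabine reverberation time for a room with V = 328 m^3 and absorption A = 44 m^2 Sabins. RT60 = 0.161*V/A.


RT60 = 0.161 * 328 / 44 = 1.2002 s


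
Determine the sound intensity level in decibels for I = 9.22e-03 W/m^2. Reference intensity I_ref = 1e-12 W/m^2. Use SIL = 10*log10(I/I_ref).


I / I_ref = 9.22e-03 / 1e-12 = 9.22e+09
SIL = 10 * log10(9.22e+09) = 99.647 dB


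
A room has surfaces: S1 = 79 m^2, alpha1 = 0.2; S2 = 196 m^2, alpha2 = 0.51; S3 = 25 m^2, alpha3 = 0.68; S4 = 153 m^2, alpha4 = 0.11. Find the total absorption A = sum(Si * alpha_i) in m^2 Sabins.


79 * 0.2 = 15.8
196 * 0.51 = 99.96
25 * 0.68 = 17
153 * 0.11 = 16.83
A_total = 15.8 + 99.96 + 17 + 16.83 = 149.59 m^2


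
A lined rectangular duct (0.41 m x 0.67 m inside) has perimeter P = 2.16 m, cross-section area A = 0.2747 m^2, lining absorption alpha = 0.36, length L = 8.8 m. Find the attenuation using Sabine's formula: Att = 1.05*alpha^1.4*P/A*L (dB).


alpha^1.4 = 0.36^1.4 = 0.239234
Attenuation rate = 1.05 * alpha^1.4 * P / A
= 1.05 * 0.239234 * 2.16 / 0.2747 = 1.97518 dB/m
Total Att = 1.97518 * 8.8 = 17.382 dB


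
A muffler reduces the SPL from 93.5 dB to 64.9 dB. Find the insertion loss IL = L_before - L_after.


Insertion loss = SPL without muffler - SPL with muffler
IL = 93.5 - 64.9 = 28.6 dB


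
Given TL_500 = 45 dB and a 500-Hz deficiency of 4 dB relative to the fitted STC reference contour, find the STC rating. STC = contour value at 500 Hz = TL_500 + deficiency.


By ASTM E413, STC = value of the fitted reference contour at 500 Hz.
Contour value at 500 Hz = TL_500 + deficiency = 45 + 4 = 49
STC = 49


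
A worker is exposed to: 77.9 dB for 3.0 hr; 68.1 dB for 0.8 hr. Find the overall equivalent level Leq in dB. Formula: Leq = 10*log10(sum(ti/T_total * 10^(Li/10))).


T_total = 3.0 + 0.8 = 3.8 hr
(3.0/3.8) * 10^(77.9/10) = 4.86786e+07
(0.8/3.8) * 10^(68.1/10) = 1.35927e+06
Sum = 4.86786e+07 + 1.35927e+06 = 5.00379e+07
Leq = 10*log10(5.00379e+07) = 76.993 dB


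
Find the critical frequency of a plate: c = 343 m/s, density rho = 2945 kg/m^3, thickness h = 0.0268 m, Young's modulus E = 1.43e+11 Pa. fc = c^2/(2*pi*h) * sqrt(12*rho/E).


12*rho/E = 12*2945/1.43e+11 = 2.47133e-07
sqrt(12*rho/E) = sqrt(2.47133e-07) = 0.000497125
c^2/(2*pi*h) = 343^2/(2*pi*0.0268) = 698672
fc = 698672 * 0.000497125 = 347.33 Hz


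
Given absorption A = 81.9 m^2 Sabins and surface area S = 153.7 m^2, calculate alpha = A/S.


Absorption coefficient = absorbed power / incident power
alpha = A / S = 81.9 / 153.7 = 0.53286


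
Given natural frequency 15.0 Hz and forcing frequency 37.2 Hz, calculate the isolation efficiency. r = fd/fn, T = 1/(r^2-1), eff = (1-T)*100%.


r = 37.2 / 15.0 = 2.48
r^2 - 1 = 2.48^2 - 1 = 5.1504
T = 1/5.1504 = 0.19416
Efficiency = (1 - 0.19416)*100 = 80.584 %


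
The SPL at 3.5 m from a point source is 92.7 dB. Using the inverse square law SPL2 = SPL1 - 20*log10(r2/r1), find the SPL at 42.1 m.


r2/r1 = 42.1/3.5 = 12.0286
Correction = 20*log10(12.0286) = 21.6043 dB
SPL2 = 92.7 - 21.6043 = 71.096 dB


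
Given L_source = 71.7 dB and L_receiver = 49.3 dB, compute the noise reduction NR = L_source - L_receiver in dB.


NR = L_source - L_receiver (difference between source and receiving room levels)
NR = 71.7 - 49.3 = 22.4 dB


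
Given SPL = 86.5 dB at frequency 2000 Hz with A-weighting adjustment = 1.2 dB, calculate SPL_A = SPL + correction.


A-weighting table: 2000 Hz -> 1.2 dB correction
SPL_A = SPL + correction = 86.5 + (1.2) = 87.7 dBA


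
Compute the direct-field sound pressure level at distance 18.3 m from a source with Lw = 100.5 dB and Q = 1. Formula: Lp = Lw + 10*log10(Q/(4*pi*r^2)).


4*pi*r^2 = 4*pi*18.3^2 = 4208.35 m^2
Q / (4*pi*r^2) = 1 / 4208.35 = 0.000237623
Lp = 100.5 + 10*log10(0.000237623) = 64.259 dB


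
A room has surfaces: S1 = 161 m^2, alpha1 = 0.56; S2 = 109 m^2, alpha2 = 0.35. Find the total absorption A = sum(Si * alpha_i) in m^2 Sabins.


161 * 0.56 = 90.16
109 * 0.35 = 38.15
A_total = 90.16 + 38.15 = 128.31 m^2


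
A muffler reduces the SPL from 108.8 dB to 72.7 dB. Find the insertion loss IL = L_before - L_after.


Insertion loss = SPL without muffler - SPL with muffler
IL = 108.8 - 72.7 = 36.1 dB


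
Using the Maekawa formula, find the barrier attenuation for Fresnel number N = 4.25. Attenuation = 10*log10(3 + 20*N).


3 + 20*N = 3 + 20*4.25 = 88
Att = 10*log10(88) = 19.445 dB


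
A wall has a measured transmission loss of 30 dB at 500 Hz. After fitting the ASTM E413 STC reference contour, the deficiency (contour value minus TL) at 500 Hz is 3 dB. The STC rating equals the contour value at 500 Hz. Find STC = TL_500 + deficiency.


By ASTM E413, STC = value of the fitted reference contour at 500 Hz.
Contour value at 500 Hz = TL_500 + deficiency = 30 + 3 = 33
STC = 33


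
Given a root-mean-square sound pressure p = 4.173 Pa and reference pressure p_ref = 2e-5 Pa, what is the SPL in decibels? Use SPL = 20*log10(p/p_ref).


p / p_ref = 4.173 / 2e-5 = 208650
SPL = 20 * log10(208650) = 106.39 dB


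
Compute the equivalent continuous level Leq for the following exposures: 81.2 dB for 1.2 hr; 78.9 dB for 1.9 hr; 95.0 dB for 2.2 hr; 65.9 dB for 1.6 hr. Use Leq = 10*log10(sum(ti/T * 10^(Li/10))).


T_total = 1.2 + 1.9 + 2.2 + 1.6 = 6.9 hr
(1.2/6.9) * 10^(81.2/10) = 2.29262e+07
(1.9/6.9) * 10^(78.9/10) = 2.13749e+07
(2.2/6.9) * 10^(95.0/10) = 1.00826e+09
(1.6/6.9) * 10^(65.9/10) = 902134
Sum = 2.29262e+07 + 2.13749e+07 + 1.00826e+09 + 902134 = 1.05346e+09
Leq = 10*log10(1.05346e+09) = 90.226 dB


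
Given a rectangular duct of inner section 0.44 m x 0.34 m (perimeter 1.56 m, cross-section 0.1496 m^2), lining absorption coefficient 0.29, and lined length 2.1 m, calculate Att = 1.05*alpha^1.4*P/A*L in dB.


alpha^1.4 = 0.29^1.4 = 0.176749
Attenuation rate = 1.05 * alpha^1.4 * P / A
= 1.05 * 0.176749 * 1.56 / 0.1496 = 1.93526 dB/m
Total Att = 1.93526 * 2.1 = 4.064 dB


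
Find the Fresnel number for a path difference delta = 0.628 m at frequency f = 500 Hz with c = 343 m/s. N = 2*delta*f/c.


N = 2*delta*f/c = 2*delta/lambda, where lambda = c/f
lambda = 343 / 500 = 0.686 m
N = 2 * 0.628 / 0.686 = 1.8309


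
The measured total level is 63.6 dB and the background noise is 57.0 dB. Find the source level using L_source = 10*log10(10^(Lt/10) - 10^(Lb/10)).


10^(63.6/10) = 2.29087e+06
10^(57.0/10) = 501187
Difference = 2.29087e+06 - 501187 = 1.78968e+06
L_source = 10*log10(1.78968e+06) = 62.528 dB


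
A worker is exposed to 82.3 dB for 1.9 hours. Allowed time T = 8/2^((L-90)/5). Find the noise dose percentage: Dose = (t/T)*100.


T_allowed = 8 / 2^((82.3 - 90)/5) = 23.2636 hr
Dose = 1.9 / 23.2636 * 100 = 8.1673 %


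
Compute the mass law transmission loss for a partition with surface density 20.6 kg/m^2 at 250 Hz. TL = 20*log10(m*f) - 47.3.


m * f = 20.6 * 250 = 5150
20*log10(5150) = 74.2361 dB
TL = 74.2361 - 47.3 = 26.936 dB


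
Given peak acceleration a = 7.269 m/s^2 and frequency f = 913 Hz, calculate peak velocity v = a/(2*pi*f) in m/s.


omega = 2*pi*f = 2*pi*913 = 5736.55 rad/s
v = a / omega = 7.269 / 5736.55 = 0.0012671 m/s


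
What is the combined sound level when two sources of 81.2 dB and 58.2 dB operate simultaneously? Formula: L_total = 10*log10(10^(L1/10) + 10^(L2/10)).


10^(81.2/10) = 1.31826e+08
10^(58.2/10) = 660693
Sum = 1.31826e+08 + 660693 = 1.32487e+08
L_total = 10*log10(1.32487e+08) = 81.222 dB


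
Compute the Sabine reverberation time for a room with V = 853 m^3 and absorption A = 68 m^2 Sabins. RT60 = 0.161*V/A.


RT60 = 0.161 * 853 / 68 = 2.0196 s


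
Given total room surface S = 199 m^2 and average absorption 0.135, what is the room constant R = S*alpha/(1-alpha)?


R = 199 * 0.135 / (1 - 0.135) = 31.058 m^2


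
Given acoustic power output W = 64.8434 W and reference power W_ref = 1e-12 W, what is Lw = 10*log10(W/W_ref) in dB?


W / W_ref = 64.8434 / 1e-12 = 6.48434e+13
Lw = 10 * log10(6.48434e+13) = 138.12 dB


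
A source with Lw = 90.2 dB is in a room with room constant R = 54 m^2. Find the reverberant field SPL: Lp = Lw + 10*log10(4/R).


4/R = 4/54 = 0.0740741
Lp = 90.2 + 10*log10(0.0740741) = 78.897 dB


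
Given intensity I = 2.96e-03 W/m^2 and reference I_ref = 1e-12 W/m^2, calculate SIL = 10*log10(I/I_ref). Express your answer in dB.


I / I_ref = 2.96e-03 / 1e-12 = 2.96e+09
SIL = 10 * log10(2.96e+09) = 94.713 dB


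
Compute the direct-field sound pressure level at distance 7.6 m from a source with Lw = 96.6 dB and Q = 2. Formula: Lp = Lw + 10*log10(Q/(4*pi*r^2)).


4*pi*r^2 = 4*pi*7.6^2 = 725.834 m^2
Q / (4*pi*r^2) = 2 / 725.834 = 0.00275545
Lp = 96.6 + 10*log10(0.00275545) = 71.002 dB


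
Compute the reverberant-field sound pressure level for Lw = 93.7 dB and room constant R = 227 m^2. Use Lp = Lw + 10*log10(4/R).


4/R = 4/227 = 0.0176211
Lp = 93.7 + 10*log10(0.0176211) = 76.16 dB


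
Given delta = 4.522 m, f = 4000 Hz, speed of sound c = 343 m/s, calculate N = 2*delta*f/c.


N = 2*delta*f/c = 2*delta/lambda, where lambda = c/f
lambda = 343 / 4000 = 0.08575 m
N = 2 * 4.522 / 0.08575 = 105.47


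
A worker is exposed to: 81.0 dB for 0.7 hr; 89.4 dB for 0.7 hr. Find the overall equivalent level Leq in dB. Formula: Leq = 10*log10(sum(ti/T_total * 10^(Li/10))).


T_total = 0.7 + 0.7 = 1.4 hr
(0.7/1.4) * 10^(81.0/10) = 6.29463e+07
(0.7/1.4) * 10^(89.4/10) = 4.35482e+08
Sum = 6.29463e+07 + 4.35482e+08 = 4.98428e+08
Leq = 10*log10(4.98428e+08) = 86.976 dB


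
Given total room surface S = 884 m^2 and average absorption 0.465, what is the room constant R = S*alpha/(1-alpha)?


R = 884 * 0.465 / (1 - 0.465) = 768.34 m^2


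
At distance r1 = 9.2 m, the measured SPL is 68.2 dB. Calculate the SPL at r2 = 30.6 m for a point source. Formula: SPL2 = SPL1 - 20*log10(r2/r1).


r2/r1 = 30.6/9.2 = 3.32609
Correction = 20*log10(3.32609) = 10.4387 dB
SPL2 = 68.2 - 10.4387 = 57.761 dB


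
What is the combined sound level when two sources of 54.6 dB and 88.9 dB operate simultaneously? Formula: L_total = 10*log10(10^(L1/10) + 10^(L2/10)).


10^(54.6/10) = 288403
10^(88.9/10) = 7.76247e+08
Sum = 288403 + 7.76247e+08 = 7.76535e+08
L_total = 10*log10(7.76535e+08) = 88.902 dB


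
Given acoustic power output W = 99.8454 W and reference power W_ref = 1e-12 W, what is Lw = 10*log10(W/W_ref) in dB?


W / W_ref = 99.8454 / 1e-12 = 9.98454e+13
Lw = 10 * log10(9.98454e+13) = 139.99 dB


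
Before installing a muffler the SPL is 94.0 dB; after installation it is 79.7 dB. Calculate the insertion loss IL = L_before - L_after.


Insertion loss = SPL without muffler - SPL with muffler
IL = 94.0 - 79.7 = 14.3 dB


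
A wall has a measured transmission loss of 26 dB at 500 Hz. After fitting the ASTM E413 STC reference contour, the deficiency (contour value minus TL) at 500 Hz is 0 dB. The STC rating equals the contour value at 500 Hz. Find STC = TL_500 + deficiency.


By ASTM E413, STC = value of the fitted reference contour at 500 Hz.
Contour value at 500 Hz = TL_500 + deficiency = 26 + 0 = 26
STC = 26


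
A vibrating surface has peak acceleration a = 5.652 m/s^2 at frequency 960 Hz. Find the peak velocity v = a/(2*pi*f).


omega = 2*pi*f = 2*pi*960 = 6031.86 rad/s
v = a / omega = 5.652 / 6031.86 = 0.00093702 m/s


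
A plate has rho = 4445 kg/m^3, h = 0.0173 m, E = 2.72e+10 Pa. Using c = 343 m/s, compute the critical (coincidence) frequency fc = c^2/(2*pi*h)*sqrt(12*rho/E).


12*rho/E = 12*4445/2.72e+10 = 1.96103e-06
sqrt(12*rho/E) = sqrt(1.96103e-06) = 0.00140037
c^2/(2*pi*h) = 343^2/(2*pi*0.0173) = 1.08234e+06
fc = 1.08234e+06 * 0.00140037 = 1515.7 Hz


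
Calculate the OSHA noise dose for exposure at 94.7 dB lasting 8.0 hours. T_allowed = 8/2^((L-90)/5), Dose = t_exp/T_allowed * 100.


T_allowed = 8 / 2^((94.7 - 90)/5) = 4.16986 hr
Dose = 8.0 / 4.16986 * 100 = 191.85 %


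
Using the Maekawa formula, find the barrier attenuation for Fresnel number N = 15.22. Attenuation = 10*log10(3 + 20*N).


3 + 20*N = 3 + 20*15.22 = 307.4
Att = 10*log10(307.4) = 24.877 dB


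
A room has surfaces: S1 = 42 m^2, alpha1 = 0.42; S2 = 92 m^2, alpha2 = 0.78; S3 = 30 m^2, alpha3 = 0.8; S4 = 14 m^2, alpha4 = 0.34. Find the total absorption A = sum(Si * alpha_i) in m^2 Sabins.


42 * 0.42 = 17.64
92 * 0.78 = 71.76
30 * 0.8 = 24
14 * 0.34 = 4.76
A_total = 17.64 + 71.76 + 24 + 4.76 = 118.16 m^2


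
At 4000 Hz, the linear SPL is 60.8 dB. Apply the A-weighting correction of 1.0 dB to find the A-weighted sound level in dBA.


A-weighting table: 4000 Hz -> 1.0 dB correction
SPL_A = SPL + correction = 60.8 + (1.0) = 61.8 dBA


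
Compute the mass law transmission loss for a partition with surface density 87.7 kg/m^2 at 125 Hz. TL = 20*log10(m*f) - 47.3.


m * f = 87.7 * 125 = 10962.5
20*log10(10962.5) = 80.7982 dB
TL = 80.7982 - 47.3 = 33.498 dB


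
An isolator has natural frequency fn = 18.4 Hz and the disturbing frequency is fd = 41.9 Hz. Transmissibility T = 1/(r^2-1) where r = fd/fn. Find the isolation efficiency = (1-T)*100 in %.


r = 41.9 / 18.4 = 2.27717
r^2 - 1 = 2.27717^2 - 1 = 4.1855
T = 1/4.1855 = 0.23892
Efficiency = (1 - 0.23892)*100 = 76.108 %


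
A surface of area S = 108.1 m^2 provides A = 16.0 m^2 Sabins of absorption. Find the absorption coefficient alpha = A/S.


Absorption coefficient = absorbed power / incident power
alpha = A / S = 16.0 / 108.1 = 0.14801


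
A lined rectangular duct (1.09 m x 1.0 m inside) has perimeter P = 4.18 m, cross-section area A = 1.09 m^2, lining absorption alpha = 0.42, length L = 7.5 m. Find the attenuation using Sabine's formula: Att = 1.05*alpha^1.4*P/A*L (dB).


alpha^1.4 = 0.42^1.4 = 0.296858
Attenuation rate = 1.05 * alpha^1.4 * P / A
= 1.05 * 0.296858 * 4.18 / 1.09 = 1.19533 dB/m
Total Att = 1.19533 * 7.5 = 8.965 dB


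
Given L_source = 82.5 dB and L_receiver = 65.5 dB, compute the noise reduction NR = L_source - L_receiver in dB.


NR = L_source - L_receiver (difference between source and receiving room levels)
NR = 82.5 - 65.5 = 17 dB


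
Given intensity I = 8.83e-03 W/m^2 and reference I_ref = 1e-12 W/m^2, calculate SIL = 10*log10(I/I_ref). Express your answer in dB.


I / I_ref = 8.83e-03 / 1e-12 = 8.83e+09
SIL = 10 * log10(8.83e+09) = 99.46 dB


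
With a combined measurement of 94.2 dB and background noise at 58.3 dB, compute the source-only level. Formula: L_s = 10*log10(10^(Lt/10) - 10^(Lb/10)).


10^(94.2/10) = 2.63027e+09
10^(58.3/10) = 676083
Difference = 2.63027e+09 - 676083 = 2.62959e+09
L_source = 10*log10(2.62959e+09) = 94.199 dB


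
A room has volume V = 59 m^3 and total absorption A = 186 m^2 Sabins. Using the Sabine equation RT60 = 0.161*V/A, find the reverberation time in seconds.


RT60 = 0.161 * 59 / 186 = 0.05107 s


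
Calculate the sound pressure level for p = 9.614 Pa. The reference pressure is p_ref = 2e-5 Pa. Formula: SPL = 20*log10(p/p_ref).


p / p_ref = 9.614 / 2e-5 = 480700
SPL = 20 * log10(480700) = 113.64 dB


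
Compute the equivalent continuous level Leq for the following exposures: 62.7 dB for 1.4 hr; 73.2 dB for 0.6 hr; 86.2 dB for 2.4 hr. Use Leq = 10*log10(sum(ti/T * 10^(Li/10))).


T_total = 1.4 + 0.6 + 2.4 = 4.4 hr
(1.4/4.4) * 10^(62.7/10) = 592482
(0.6/4.4) * 10^(73.2/10) = 2.84904e+06
(2.4/4.4) * 10^(86.2/10) = 2.27383e+08
Sum = 592482 + 2.84904e+06 + 2.27383e+08 = 2.30825e+08
Leq = 10*log10(2.30825e+08) = 83.633 dB


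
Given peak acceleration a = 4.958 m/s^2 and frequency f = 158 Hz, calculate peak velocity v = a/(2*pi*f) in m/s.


omega = 2*pi*f = 2*pi*158 = 992.743 rad/s
v = a / omega = 4.958 / 992.743 = 0.0049942 m/s


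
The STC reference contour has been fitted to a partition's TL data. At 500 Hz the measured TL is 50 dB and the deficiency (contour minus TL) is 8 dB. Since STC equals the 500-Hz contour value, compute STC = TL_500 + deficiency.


By ASTM E413, STC = value of the fitted reference contour at 500 Hz.
Contour value at 500 Hz = TL_500 + deficiency = 50 + 8 = 58
STC = 58


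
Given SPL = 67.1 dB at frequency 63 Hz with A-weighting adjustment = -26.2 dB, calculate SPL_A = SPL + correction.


A-weighting table: 63 Hz -> -26.2 dB correction
SPL_A = SPL + correction = 67.1 + (-26.2) = 40.9 dBA


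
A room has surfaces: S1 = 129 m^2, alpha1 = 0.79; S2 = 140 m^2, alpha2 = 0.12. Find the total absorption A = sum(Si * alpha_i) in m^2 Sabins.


129 * 0.79 = 101.91
140 * 0.12 = 16.8
A_total = 101.91 + 16.8 = 118.71 m^2


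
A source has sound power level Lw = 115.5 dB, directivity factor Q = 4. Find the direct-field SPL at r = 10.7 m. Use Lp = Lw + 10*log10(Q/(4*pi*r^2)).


4*pi*r^2 = 4*pi*10.7^2 = 1438.72 m^2
Q / (4*pi*r^2) = 4 / 1438.72 = 0.00278025
Lp = 115.5 + 10*log10(0.00278025) = 89.941 dB


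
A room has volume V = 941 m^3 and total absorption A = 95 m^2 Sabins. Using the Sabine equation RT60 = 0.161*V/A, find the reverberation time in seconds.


RT60 = 0.161 * 941 / 95 = 1.5947 s


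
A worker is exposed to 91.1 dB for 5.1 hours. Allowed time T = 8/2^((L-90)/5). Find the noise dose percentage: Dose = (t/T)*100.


T_allowed = 8 / 2^((91.1 - 90)/5) = 6.86852 hr
Dose = 5.1 / 6.86852 * 100 = 74.252 %


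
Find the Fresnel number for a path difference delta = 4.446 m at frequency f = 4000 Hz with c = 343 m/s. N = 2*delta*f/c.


N = 2*delta*f/c = 2*delta/lambda, where lambda = c/f
lambda = 343 / 4000 = 0.08575 m
N = 2 * 4.446 / 0.08575 = 103.7


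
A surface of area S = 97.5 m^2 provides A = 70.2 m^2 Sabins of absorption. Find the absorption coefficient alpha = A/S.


Absorption coefficient = absorbed power / incident power
alpha = A / S = 70.2 / 97.5 = 0.72


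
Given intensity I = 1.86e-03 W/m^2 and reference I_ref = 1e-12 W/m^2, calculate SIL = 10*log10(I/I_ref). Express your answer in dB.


I / I_ref = 1.86e-03 / 1e-12 = 1.86e+09
SIL = 10 * log10(1.86e+09) = 92.695 dB


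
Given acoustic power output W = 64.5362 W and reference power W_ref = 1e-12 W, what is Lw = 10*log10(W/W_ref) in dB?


W / W_ref = 64.5362 / 1e-12 = 6.45362e+13
Lw = 10 * log10(6.45362e+13) = 138.1 dB


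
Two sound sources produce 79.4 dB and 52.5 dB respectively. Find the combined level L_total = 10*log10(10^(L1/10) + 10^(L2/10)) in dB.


10^(79.4/10) = 8.70964e+07
10^(52.5/10) = 177828
Sum = 8.70964e+07 + 177828 = 8.72742e+07
L_total = 10*log10(8.72742e+07) = 79.409 dB


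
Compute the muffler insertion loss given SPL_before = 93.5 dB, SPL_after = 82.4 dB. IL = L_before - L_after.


Insertion loss = SPL without muffler - SPL with muffler
IL = 93.5 - 82.4 = 11.1 dB


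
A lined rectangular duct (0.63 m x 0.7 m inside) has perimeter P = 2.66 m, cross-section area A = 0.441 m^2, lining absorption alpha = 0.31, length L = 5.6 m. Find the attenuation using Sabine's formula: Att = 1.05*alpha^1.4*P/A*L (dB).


alpha^1.4 = 0.31^1.4 = 0.194047
Attenuation rate = 1.05 * alpha^1.4 * P / A
= 1.05 * 0.194047 * 2.66 / 0.441 = 1.22896 dB/m
Total Att = 1.22896 * 5.6 = 6.8822 dB


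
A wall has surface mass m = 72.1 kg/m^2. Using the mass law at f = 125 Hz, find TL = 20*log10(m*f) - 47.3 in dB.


m * f = 72.1 * 125 = 9012.5
20*log10(9012.5) = 79.0969 dB
TL = 79.0969 - 47.3 = 31.797 dB


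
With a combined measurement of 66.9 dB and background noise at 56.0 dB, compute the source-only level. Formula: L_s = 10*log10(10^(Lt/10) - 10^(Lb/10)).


10^(66.9/10) = 4.89779e+06
10^(56.0/10) = 398107
Difference = 4.89779e+06 - 398107 = 4.49968e+06
L_source = 10*log10(4.49968e+06) = 66.532 dB


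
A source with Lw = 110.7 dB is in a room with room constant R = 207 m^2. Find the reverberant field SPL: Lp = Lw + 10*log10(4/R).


4/R = 4/207 = 0.0193237
Lp = 110.7 + 10*log10(0.0193237) = 93.561 dB


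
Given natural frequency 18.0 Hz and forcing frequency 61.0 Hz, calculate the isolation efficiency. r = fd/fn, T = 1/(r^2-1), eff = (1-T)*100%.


r = 61.0 / 18.0 = 3.38889
r^2 - 1 = 3.38889^2 - 1 = 10.4846
T = 1/10.4846 = 0.095378
Efficiency = (1 - 0.095378)*100 = 90.462 %


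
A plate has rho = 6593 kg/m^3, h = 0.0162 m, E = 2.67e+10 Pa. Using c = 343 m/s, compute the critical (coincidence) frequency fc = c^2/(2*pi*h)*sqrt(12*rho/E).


12*rho/E = 12*6593/2.67e+10 = 2.96315e-06
sqrt(12*rho/E) = sqrt(2.96315e-06) = 0.00172138
c^2/(2*pi*h) = 343^2/(2*pi*0.0162) = 1.15583e+06
fc = 1.15583e+06 * 0.00172138 = 1989.6 Hz


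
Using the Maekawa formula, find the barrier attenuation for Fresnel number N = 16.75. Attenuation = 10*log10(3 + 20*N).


3 + 20*N = 3 + 20*16.75 = 338
Att = 10*log10(338) = 25.289 dB


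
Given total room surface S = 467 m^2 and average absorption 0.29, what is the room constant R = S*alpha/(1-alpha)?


R = 467 * 0.29 / (1 - 0.29) = 190.75 m^2


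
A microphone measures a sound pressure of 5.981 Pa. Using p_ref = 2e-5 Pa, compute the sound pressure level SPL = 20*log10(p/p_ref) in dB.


p / p_ref = 5.981 / 2e-5 = 299050
SPL = 20 * log10(299050) = 109.51 dB


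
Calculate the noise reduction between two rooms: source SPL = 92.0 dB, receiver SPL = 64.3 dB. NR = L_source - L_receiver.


NR = L_source - L_receiver (difference between source and receiving room levels)
NR = 92.0 - 64.3 = 27.7 dB


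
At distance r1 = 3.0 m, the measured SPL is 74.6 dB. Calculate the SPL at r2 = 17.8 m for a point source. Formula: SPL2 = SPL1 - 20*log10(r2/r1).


r2/r1 = 17.8/3.0 = 5.93333
Correction = 20*log10(5.93333) = 15.466 dB
SPL2 = 74.6 - 15.466 = 59.134 dB


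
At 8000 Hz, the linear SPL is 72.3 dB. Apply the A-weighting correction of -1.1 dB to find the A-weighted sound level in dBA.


A-weighting table: 8000 Hz -> -1.1 dB correction
SPL_A = SPL + correction = 72.3 + (-1.1) = 71.2 dBA


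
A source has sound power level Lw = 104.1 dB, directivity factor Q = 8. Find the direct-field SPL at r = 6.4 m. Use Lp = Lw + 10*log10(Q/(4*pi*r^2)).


4*pi*r^2 = 4*pi*6.4^2 = 514.719 m^2
Q / (4*pi*r^2) = 8 / 514.719 = 0.0155425
Lp = 104.1 + 10*log10(0.0155425) = 86.015 dB


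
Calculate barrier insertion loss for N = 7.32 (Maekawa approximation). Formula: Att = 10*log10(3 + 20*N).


3 + 20*N = 3 + 20*7.32 = 149.4
Att = 10*log10(149.4) = 21.744 dB


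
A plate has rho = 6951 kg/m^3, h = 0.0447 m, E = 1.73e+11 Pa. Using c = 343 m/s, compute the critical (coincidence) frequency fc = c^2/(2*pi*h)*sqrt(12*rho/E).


12*rho/E = 12*6951/1.73e+11 = 4.8215e-07
sqrt(12*rho/E) = sqrt(4.8215e-07) = 0.00069437
c^2/(2*pi*h) = 343^2/(2*pi*0.0447) = 418891
fc = 418891 * 0.00069437 = 290.87 Hz


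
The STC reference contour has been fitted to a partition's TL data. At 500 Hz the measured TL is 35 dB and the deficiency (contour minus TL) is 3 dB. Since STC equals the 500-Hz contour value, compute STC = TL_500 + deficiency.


By ASTM E413, STC = value of the fitted reference contour at 500 Hz.
Contour value at 500 Hz = TL_500 + deficiency = 35 + 3 = 38
STC = 38


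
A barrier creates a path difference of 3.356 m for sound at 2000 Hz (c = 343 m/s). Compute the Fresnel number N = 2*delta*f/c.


N = 2*delta*f/c = 2*delta/lambda, where lambda = c/f
lambda = 343 / 2000 = 0.1715 m
N = 2 * 3.356 / 0.1715 = 39.137


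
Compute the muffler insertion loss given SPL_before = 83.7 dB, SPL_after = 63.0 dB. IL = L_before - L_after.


Insertion loss = SPL without muffler - SPL with muffler
IL = 83.7 - 63.0 = 20.7 dB


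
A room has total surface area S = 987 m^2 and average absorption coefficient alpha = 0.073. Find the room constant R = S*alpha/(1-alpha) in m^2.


R = 987 * 0.073 / (1 - 0.073) = 77.725 m^2


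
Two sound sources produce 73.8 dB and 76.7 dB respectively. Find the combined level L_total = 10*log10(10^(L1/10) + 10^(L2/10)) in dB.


10^(73.8/10) = 2.39883e+07
10^(76.7/10) = 4.67735e+07
Sum = 2.39883e+07 + 4.67735e+07 = 7.07618e+07
L_total = 10*log10(7.07618e+07) = 78.498 dB


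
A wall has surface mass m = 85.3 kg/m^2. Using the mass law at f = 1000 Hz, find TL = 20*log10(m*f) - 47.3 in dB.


m * f = 85.3 * 1000 = 85300
20*log10(85300) = 98.619 dB
TL = 98.619 - 47.3 = 51.319 dB


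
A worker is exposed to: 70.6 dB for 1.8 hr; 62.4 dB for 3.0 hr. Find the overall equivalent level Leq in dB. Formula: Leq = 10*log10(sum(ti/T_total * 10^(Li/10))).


T_total = 1.8 + 3.0 = 4.8 hr
(1.8/4.8) * 10^(70.6/10) = 4.30558e+06
(3.0/4.8) * 10^(62.4/10) = 1.08613e+06
Sum = 4.30558e+06 + 1.08613e+06 = 5.39171e+06
Leq = 10*log10(5.39171e+06) = 67.317 dB


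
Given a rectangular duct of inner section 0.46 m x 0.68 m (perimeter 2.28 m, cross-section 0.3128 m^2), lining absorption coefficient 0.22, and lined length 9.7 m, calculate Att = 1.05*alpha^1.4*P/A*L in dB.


alpha^1.4 = 0.22^1.4 = 0.120058
Attenuation rate = 1.05 * alpha^1.4 * P / A
= 1.05 * 0.120058 * 2.28 / 0.3128 = 0.918858 dB/m
Total Att = 0.918858 * 9.7 = 8.9129 dB


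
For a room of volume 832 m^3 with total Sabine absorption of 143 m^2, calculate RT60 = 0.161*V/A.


RT60 = 0.161 * 832 / 143 = 0.93673 s


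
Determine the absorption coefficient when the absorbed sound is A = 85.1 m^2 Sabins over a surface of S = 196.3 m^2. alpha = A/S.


Absorption coefficient = absorbed power / incident power
alpha = A / S = 85.1 / 196.3 = 0.43352


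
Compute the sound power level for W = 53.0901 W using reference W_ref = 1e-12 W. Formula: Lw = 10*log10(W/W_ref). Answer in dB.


W / W_ref = 53.0901 / 1e-12 = 5.30901e+13
Lw = 10 * log10(5.30901e+13) = 137.25 dB


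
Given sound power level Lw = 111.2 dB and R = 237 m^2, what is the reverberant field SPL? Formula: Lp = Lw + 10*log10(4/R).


4/R = 4/237 = 0.0168776
Lp = 111.2 + 10*log10(0.0168776) = 93.473 dB


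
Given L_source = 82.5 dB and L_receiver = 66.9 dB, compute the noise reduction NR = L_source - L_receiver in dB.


NR = L_source - L_receiver (difference between source and receiving room levels)
NR = 82.5 - 66.9 = 15.6 dB


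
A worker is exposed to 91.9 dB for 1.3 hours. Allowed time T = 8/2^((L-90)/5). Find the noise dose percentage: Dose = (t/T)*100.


T_allowed = 8 / 2^((91.9 - 90)/5) = 6.1475 hr
Dose = 1.3 / 6.1475 * 100 = 21.147 %


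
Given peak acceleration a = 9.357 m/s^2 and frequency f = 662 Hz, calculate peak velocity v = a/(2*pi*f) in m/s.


omega = 2*pi*f = 2*pi*662 = 4159.47 rad/s
v = a / omega = 9.357 / 4159.47 = 0.0022496 m/s


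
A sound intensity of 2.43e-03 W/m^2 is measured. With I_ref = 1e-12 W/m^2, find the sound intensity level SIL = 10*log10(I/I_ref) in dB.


I / I_ref = 2.43e-03 / 1e-12 = 2.43e+09
SIL = 10 * log10(2.43e+09) = 93.856 dB


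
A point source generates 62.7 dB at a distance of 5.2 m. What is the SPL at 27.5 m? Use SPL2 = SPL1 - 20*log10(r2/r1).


r2/r1 = 27.5/5.2 = 5.28846
Correction = 20*log10(5.28846) = 14.4666 dB
SPL2 = 62.7 - 14.4666 = 48.233 dB


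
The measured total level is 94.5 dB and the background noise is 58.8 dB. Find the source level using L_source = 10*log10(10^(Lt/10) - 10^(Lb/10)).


10^(94.5/10) = 2.81838e+09
10^(58.8/10) = 758578
Difference = 2.81838e+09 - 758578 = 2.81762e+09
L_source = 10*log10(2.81762e+09) = 94.499 dB


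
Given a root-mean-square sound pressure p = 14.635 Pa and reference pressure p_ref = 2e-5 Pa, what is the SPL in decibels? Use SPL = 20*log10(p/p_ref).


p / p_ref = 14.635 / 2e-5 = 731750
SPL = 20 * log10(731750) = 117.29 dB


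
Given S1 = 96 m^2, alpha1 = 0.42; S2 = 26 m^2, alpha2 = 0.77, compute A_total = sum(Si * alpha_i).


96 * 0.42 = 40.32
26 * 0.77 = 20.02
A_total = 40.32 + 20.02 = 60.34 m^2


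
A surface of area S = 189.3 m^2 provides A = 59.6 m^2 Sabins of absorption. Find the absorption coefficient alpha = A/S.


Absorption coefficient = absorbed power / incident power
alpha = A / S = 59.6 / 189.3 = 0.31484


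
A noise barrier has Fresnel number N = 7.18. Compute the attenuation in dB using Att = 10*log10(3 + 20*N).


3 + 20*N = 3 + 20*7.18 = 146.6
Att = 10*log10(146.6) = 21.661 dB


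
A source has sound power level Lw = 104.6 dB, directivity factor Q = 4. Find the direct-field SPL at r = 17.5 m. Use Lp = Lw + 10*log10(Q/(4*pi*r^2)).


4*pi*r^2 = 4*pi*17.5^2 = 3848.45 m^2
Q / (4*pi*r^2) = 4 / 3848.45 = 0.00103938
Lp = 104.6 + 10*log10(0.00103938) = 74.768 dB


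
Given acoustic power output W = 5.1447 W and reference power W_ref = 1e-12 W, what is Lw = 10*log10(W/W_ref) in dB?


W / W_ref = 5.1447 / 1e-12 = 5.1447e+12
Lw = 10 * log10(5.1447e+12) = 127.11 dB


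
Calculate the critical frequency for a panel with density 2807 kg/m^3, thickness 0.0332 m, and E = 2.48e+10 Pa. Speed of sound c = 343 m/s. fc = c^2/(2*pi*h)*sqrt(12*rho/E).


12*rho/E = 12*2807/2.48e+10 = 1.35823e-06
sqrt(12*rho/E) = sqrt(1.35823e-06) = 0.00116543
c^2/(2*pi*h) = 343^2/(2*pi*0.0332) = 563989
fc = 563989 * 0.00116543 = 657.29 Hz


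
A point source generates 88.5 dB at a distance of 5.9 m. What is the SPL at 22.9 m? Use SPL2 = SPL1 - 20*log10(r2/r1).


r2/r1 = 22.9/5.9 = 3.88136
Correction = 20*log10(3.88136) = 11.7797 dB
SPL2 = 88.5 - 11.7797 = 76.72 dB


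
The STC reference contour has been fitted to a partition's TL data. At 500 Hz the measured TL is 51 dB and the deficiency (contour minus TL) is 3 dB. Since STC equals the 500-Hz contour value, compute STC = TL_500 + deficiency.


By ASTM E413, STC = value of the fitted reference contour at 500 Hz.
Contour value at 500 Hz = TL_500 + deficiency = 51 + 3 = 54
STC = 54


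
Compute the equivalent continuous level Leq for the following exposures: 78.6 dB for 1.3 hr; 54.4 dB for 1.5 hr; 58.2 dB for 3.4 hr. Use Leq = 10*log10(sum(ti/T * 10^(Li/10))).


T_total = 1.3 + 1.5 + 3.4 = 6.2 hr
(1.3/6.2) * 10^(78.6/10) = 1.51898e+07
(1.5/6.2) * 10^(54.4/10) = 66634.6
(3.4/6.2) * 10^(58.2/10) = 362316
Sum = 1.51898e+07 + 66634.6 + 362316 = 1.56188e+07
Leq = 10*log10(1.56188e+07) = 71.936 dB


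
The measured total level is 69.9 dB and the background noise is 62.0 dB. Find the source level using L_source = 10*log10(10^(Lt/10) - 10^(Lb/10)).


10^(69.9/10) = 9.77237e+06
10^(62.0/10) = 1.58489e+06
Difference = 9.77237e+06 - 1.58489e+06 = 8.18748e+06
L_source = 10*log10(8.18748e+06) = 69.132 dB


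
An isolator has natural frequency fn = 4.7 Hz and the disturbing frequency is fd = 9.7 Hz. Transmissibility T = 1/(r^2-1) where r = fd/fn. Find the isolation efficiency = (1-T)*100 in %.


r = 9.7 / 4.7 = 2.06383
r^2 - 1 = 2.06383^2 - 1 = 3.25939
T = 1/3.25939 = 0.306806
Efficiency = (1 - 0.306806)*100 = 69.319 %


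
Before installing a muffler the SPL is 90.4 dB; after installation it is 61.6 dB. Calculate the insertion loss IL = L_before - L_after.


Insertion loss = SPL without muffler - SPL with muffler
IL = 90.4 - 61.6 = 28.8 dB


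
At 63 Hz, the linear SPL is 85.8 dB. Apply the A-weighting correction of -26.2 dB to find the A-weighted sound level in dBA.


A-weighting table: 63 Hz -> -26.2 dB correction
SPL_A = SPL + correction = 85.8 + (-26.2) = 59.6 dBA


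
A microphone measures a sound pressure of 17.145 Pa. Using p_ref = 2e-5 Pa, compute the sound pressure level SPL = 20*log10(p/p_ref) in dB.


p / p_ref = 17.145 / 2e-5 = 857250
SPL = 20 * log10(857250) = 118.66 dB


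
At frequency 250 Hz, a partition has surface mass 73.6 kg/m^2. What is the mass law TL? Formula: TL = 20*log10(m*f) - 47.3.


m * f = 73.6 * 250 = 18400
20*log10(18400) = 85.2964 dB
TL = 85.2964 - 47.3 = 37.996 dB


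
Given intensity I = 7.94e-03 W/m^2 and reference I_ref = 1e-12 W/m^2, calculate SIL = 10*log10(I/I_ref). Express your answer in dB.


I / I_ref = 7.94e-03 / 1e-12 = 7.94e+09
SIL = 10 * log10(7.94e+09) = 98.998 dB


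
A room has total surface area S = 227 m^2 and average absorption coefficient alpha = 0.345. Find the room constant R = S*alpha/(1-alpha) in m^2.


R = 227 * 0.345 / (1 - 0.345) = 119.56 m^2


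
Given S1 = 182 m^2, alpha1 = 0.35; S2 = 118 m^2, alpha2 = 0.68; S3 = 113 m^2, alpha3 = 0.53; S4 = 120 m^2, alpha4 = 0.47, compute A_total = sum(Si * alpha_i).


182 * 0.35 = 63.7
118 * 0.68 = 80.24
113 * 0.53 = 59.89
120 * 0.47 = 56.4
A_total = 63.7 + 80.24 + 59.89 + 56.4 = 260.23 m^2


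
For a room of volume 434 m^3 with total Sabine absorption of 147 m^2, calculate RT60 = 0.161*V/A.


RT60 = 0.161 * 434 / 147 = 0.47533 s


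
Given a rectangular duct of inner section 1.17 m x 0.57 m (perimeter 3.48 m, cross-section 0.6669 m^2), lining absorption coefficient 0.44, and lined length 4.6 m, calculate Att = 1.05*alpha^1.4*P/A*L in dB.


alpha^1.4 = 0.44^1.4 = 0.316835
Attenuation rate = 1.05 * alpha^1.4 * P / A
= 1.05 * 0.316835 * 3.48 / 0.6669 = 1.73597 dB/m
Total Att = 1.73597 * 4.6 = 7.9855 dB


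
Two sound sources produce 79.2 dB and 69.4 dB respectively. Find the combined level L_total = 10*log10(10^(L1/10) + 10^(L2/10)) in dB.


10^(79.2/10) = 8.31764e+07
10^(69.4/10) = 8.70964e+06
Sum = 8.31764e+07 + 8.70964e+06 = 9.1886e+07
L_total = 10*log10(9.1886e+07) = 79.632 dB


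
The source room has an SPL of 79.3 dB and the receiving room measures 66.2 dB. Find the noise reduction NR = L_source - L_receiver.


NR = L_source - L_receiver (difference between source and receiving room levels)
NR = 79.3 - 66.2 = 13.1 dB


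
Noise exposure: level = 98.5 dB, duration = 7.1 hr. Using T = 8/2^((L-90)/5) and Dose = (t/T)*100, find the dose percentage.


T_allowed = 8 / 2^((98.5 - 90)/5) = 2.46229 hr
Dose = 7.1 / 2.46229 * 100 = 288.35 %


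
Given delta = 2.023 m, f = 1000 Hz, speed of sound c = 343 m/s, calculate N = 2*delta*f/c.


N = 2*delta*f/c = 2*delta/lambda, where lambda = c/f
lambda = 343 / 1000 = 0.343 m
N = 2 * 2.023 / 0.343 = 11.796


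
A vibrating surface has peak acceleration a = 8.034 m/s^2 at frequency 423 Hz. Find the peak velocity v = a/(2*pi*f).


omega = 2*pi*f = 2*pi*423 = 2657.79 rad/s
v = a / omega = 8.034 / 2657.79 = 0.0030228 m/s


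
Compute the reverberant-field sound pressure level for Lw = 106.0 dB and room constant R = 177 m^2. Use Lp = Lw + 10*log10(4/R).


4/R = 4/177 = 0.0225989
Lp = 106.0 + 10*log10(0.0225989) = 89.541 dB


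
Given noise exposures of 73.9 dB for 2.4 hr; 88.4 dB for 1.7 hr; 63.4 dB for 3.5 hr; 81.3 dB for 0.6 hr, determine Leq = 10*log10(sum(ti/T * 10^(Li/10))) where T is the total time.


T_total = 2.4 + 1.7 + 3.5 + 0.6 = 8.2 hr
(2.4/8.2) * 10^(73.9/10) = 7.18451e+06
(1.7/8.2) * 10^(88.4/10) = 1.43428e+08
(3.5/8.2) * 10^(63.4/10) = 933801
(0.6/8.2) * 10^(81.3/10) = 9.87046e+06
Sum = 7.18451e+06 + 1.43428e+08 + 933801 + 9.87046e+06 = 1.61417e+08
Leq = 10*log10(1.61417e+08) = 82.079 dB


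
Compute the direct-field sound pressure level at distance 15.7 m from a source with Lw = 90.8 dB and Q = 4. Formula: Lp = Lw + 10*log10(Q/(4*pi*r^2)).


4*pi*r^2 = 4*pi*15.7^2 = 3097.48 m^2
Q / (4*pi*r^2) = 4 / 3097.48 = 0.00129137
Lp = 90.8 + 10*log10(0.00129137) = 61.911 dB


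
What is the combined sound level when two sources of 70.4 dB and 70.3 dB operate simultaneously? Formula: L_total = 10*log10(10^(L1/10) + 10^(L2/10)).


10^(70.4/10) = 1.09648e+07
10^(70.3/10) = 1.07152e+07
Sum = 1.09648e+07 + 1.07152e+07 = 2.168e+07
L_total = 10*log10(2.168e+07) = 73.361 dB


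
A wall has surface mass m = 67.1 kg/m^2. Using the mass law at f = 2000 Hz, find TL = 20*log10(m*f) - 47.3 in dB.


m * f = 67.1 * 2000 = 134200
20*log10(134200) = 102.555 dB
TL = 102.555 - 47.3 = 55.255 dB


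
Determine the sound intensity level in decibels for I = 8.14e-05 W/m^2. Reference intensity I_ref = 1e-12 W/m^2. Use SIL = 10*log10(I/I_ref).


I / I_ref = 8.14e-05 / 1e-12 = 8.14e+07
SIL = 10 * log10(8.14e+07) = 79.106 dB


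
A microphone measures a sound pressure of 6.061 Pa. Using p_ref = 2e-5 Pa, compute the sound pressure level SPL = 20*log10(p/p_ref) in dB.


p / p_ref = 6.061 / 2e-5 = 303050
SPL = 20 * log10(303050) = 109.63 dB


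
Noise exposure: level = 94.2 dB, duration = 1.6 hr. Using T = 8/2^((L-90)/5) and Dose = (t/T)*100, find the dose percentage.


T_allowed = 8 / 2^((94.2 - 90)/5) = 4.46915 hr
Dose = 1.6 / 4.46915 * 100 = 35.801 %


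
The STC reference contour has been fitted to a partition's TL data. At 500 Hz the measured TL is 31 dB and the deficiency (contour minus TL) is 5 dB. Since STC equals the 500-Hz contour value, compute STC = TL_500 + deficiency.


By ASTM E413, STC = value of the fitted reference contour at 500 Hz.
Contour value at 500 Hz = TL_500 + deficiency = 31 + 5 = 36
STC = 36


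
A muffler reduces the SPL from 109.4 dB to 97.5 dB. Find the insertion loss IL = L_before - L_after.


Insertion loss = SPL without muffler - SPL with muffler
IL = 109.4 - 97.5 = 11.9 dB


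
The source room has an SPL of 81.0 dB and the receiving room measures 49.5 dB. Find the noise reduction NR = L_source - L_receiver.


NR = L_source - L_receiver (difference between source and receiving room levels)
NR = 81.0 - 49.5 = 31.5 dB


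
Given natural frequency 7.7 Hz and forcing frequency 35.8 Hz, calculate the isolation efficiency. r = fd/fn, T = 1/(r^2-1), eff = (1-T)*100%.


r = 35.8 / 7.7 = 4.64935
r^2 - 1 = 4.64935^2 - 1 = 20.6165
T = 1/20.6165 = 0.0485048
Efficiency = (1 - 0.0485048)*100 = 95.15 %


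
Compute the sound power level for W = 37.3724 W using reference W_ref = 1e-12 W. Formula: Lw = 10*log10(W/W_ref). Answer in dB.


W / W_ref = 37.3724 / 1e-12 = 3.73724e+13
Lw = 10 * log10(3.73724e+13) = 135.73 dB


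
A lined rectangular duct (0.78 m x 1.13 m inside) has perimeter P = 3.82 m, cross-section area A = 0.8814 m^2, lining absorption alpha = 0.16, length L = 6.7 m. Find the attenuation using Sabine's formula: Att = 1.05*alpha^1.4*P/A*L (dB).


alpha^1.4 = 0.16^1.4 = 0.076872
Attenuation rate = 1.05 * alpha^1.4 * P / A
= 1.05 * 0.076872 * 3.82 / 0.8814 = 0.349823 dB/m
Total Att = 0.349823 * 6.7 = 2.3438 dB


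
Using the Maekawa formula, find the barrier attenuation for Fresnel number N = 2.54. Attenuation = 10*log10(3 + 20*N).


3 + 20*N = 3 + 20*2.54 = 53.8
Att = 10*log10(53.8) = 17.308 dB
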